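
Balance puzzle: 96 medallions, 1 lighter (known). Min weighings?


Each weighing has 3 outcomes (left heavy / balance / right heavy), so k weighings distinguish at most 3^k cases; splitting into three near-equal groups achieves this.
Need 3^k ≥ 96: 3^4 = 81 < 96 ≤ 3^5 = 243
k = ⌈log₃(96)⌉ = 5

5


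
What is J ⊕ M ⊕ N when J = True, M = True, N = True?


J = True, M = True, N = True
Step 1: J ⊕ M = True XOR True = False
Step 2: False ⊕ N = False XOR True = True
XOR is true when an odd number of operands are true.

True


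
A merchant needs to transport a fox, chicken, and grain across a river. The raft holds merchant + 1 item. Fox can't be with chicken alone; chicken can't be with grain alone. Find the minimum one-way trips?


1. merchant+chicken → 2. merchant ← 3. merchant+fox → 4. merchant+chicken ← 5. merchant+grain → 6. merchant ← 7. merchant+chicken →
Minimum trips = 7

7


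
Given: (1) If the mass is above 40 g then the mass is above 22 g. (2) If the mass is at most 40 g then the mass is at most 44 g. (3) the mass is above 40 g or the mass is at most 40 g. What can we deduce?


Constructive dilemma: (P → Q) ∧ (R → S), P ∨ R ⊢ Q ∨ S
Premise 1: the mass is above 40 g → the mass is above 22 g
Premise 2: the mass is at most 40 g → the mass is at most 44 g
Premise 3: the mass is above 40 g ∨ the mass is at most 40 g
Case 1: Assuming the mass is above 40 g, then by Premise 1, the mass is above 22 g.
Case 2: Assuming the mass is at most 40 g, then by Premise 2, the mass is at most 44 g.
Since one of the mass is above 40 g or the mass is at most 40 g must hold, we get the mass is above 22 g or the mass is at most 44 g.

The mass is above 22 g or the mass is at most 44 g.


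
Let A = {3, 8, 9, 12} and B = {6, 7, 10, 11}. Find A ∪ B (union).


A = {3, 8, 9, 12}
B = {6, 7, 10, 11}
Operation: union
All elements combined: 3, 6, 7, 8, 9, 10, 11, 12

{3, 6, 7, 8, 9, 10, 11, 12}


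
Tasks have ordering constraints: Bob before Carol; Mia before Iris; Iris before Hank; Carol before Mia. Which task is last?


Constraints: Bob before Carol; Mia before Iris; Iris before Hank; Carol before Mia
The last task can have nothing scheduled after it, so it must never appear on the left of a 'before'.
Tasks appearing before some other task: Bob, Mia, Iris, Carol.
The only task not in that list is Hank → it is last.

Hank


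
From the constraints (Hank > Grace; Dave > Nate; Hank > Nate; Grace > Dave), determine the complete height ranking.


Constraints: Hank > Grace; Dave > Nate; Hank > Nate; Grace > Dave
Method: at each step, the next-highest is the one remaining person who never appears on the smaller side of a constraint between remaining people.
  Step 1: remaining {Dave, Grace, Nate, Hank}; on the smaller side: {Dave, Grace, Nate} → Hank is next (Hank > Grace; Hank > Nate).
  Step 2: remaining {Dave, Grace, Nate}; on the smaller side: {Dave, Nate} → Grace is next (Grace > Dave).
  Step 3: remaining {Dave, Nate}; on the smaller side: {Nate} → Dave is next (Dave > Nate).
  Step 4: only Nate remains → lowest.
Final ranking (highest to lowest):

Hank > Grace > Dave > Nate


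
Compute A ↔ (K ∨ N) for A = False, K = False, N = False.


A = False, K = False, N = False
Step 1: K ∨ N = False OR False = False
Step 2: A ↔ (False): true when both sides have same truth value.
Result: False ↔ False = True

True


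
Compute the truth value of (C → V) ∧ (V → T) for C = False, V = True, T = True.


C = False, V = True, T = True
Step 1: C → V is false only when C=True and V=False. Result: True
Step 2: V → T is false only when V=True and T=False. Result: True
Step 3: True ∧ True = True

True


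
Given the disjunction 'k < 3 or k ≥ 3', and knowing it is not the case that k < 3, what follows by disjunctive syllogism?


Disjunctive syllogism: P ∨ Q, ¬P ⊢ Q
Disjunction: k < 3 ∨ k ≥ 3
We know it is not the case that k < 3.
By disjunctive syllogism, the other disjunct must be true.

k ≥ 3


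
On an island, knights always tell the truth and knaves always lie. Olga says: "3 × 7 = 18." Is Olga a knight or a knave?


Statement: "3 × 7 = 18."
Actual: 3 × 7 = 21
Claimed: 18
Statement is FALSE → Olga lies → Knave

Knave


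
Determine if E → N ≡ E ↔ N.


Expression 1: E → N
Expression 2: E ↔ N
Truth table (E N | Expr1 Expr2):
  T T |   T     T
  T F |   F     F
  F T |   T     F   ← differ
  F F |   T     T
Counterexample: E=F, N=T gives Expr1 = T but Expr2 = F, so the expressions are NOT logically equivalent.

No


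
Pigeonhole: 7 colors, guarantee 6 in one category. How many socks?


Pigeonhole: to guarantee k in one of n categories, need (k-1)×n + 1.
k = 6, n = 7
Minimum = (6-1) × 7 + 1 = 5 × 7 + 1

36


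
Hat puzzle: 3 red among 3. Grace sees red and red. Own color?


Total red = 3, seen red = 2
Own red = 3 - 2 = 1
Grace's hat is red.

red


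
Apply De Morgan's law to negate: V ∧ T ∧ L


De Morgan's law: ¬(P ∧ Q ∧ R) ≡ ¬P ∨ ¬Q ∨ ¬R
¬(V ∧ T ∧ L) = ¬V ∨ ¬T ∨ ¬L

¬V ∨ ¬T ∨ ¬L


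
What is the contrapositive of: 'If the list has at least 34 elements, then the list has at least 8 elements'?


Original: If the list has at least 34 elements, then the list has at least 8 elements
Contrapositive: If ¬Q, then ¬P
Negate Q: not (the list has at least 8 elements)
Negate P: not (the list has at least 34 elements)

If not (the list has at least 8 elements), then not (the list has at least 34 elements).


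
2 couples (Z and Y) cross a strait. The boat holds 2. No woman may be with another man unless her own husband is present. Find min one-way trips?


Label couples Z and Y.
1. WZ+WY → (far: WZ,WY; near: HZ,HY)
2. WZ ←   (far: WY; near: HZ,HY,WZ)
3. HZ+HY → (far: HZ,HY,WY; near: WZ)
4. HZ ←   (far: HY,WY; near: HZ,WZ)  — HZ returns, since WZ is alone on near bank
5. HZ+WZ → (far: all four; near: empty)
Every state respects the constraint.
Minimum trips = 5

5


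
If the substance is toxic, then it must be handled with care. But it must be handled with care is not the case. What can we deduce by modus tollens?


Modus tollens: P → Q, ¬Q ⊢ ¬P
P: the substance is toxic
Q: it must be handled with care
We have P → Q and Q is false.
By modus tollens, P must be false.

It is not the case that the substance is toxic


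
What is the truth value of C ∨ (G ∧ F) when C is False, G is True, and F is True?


C = False, G = True, F = True
Step 1: G ∧ F = True AND True = True
Step 2: C ∨ True = False OR True = True
AND evaluated first (higher precedence); then OR applied.

True


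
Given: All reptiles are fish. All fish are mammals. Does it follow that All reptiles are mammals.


Premise 1: All reptiles are fish.
Premise 2: All fish are mammals.
Conclusion: All reptiles are mammals.
Barbara syllogism (AAA-1): All A are B, All B are C → All A are C.
Middle term (fish) distributed in premise 2.

Valid


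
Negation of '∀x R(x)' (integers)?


Original: ∀x R(x)
Rule: ¬∀→∃, ¬∃→∀, negate predicate.
Negation: ∃x ¬R(x)

∃x ¬R(x)


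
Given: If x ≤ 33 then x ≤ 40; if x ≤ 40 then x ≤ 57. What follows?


Hypothetical syllogism: P → Q, Q → R ⊢ P → R
Premise 1: x ≤ 33 → x ≤ 40
Premise 2: x ≤ 40 → x ≤ 57
Chain the implications: the middle term (x ≤ 40) links the two.
Conclusion: If x ≤ 33, then x ≤ 57.

If x ≤ 33, then x ≤ 57.


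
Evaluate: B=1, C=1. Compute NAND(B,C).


B AND C = 1
NOT(1) = 0

0


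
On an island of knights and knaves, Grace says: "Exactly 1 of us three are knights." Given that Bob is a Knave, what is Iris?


Grace claims exactly 1 knights among Grace, Bob, Iris.
Given: Bob is a Knave.

Case 1: Grace is a Knight (tells truth)
  Then exactly 1 of the three are knights.
  Counting Grace, Bob: 1 knight(s) so far. Need 0 more → Iris = Knave.
Case 2: Grace is a Knave (lies)
  Then the count is NOT 1.
  If Iris = Knight, count = 1 = 1 → claim would be true, contradicts lie.
  If Iris = Knave, count = 0 ≠ 1 → lie confirmed ✓

Iris is a Knave.

Knave


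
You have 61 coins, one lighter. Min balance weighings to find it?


Each weighing has 3 outcomes (left heavy / balance / right heavy), so k weighings distinguish at most 3^k cases; splitting into three near-equal groups achieves this.
Need 3^k ≥ 61: 3^3 = 27 < 61 ≤ 3^4 = 81
k = ⌈log₃(61)⌉ = 4

4


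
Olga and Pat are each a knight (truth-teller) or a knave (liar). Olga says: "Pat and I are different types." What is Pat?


Olga says: "Pat and I are different types."
Case 1: Olga is a Knight (truth-teller)
  Statement is true → they ARE different → Pat is a Knave
Case 2: Olga is a Knave (liar)
  Statement is false → they are NOT different → Pat is a Knave
In both cases, Pat is a Knave.

Knave


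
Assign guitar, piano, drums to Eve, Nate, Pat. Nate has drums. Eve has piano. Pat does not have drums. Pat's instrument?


From clues:
  Nate → drums
  Eve → piano
By elimination, Pat gets the remaining.

guitar


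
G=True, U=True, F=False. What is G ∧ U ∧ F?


G = True, U = True, F = False
Expression: G ∧ U ∧ F
Step 1: G ∧ U = True AND True = True
Step 2: (True) ∧ F = True AND False = False

False


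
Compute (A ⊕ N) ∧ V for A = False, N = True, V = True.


A = False, N = True, V = True
Step 1: A ⊕ N = False XOR True = True
Step 2: True ∧ V = True AND True = True
XOR true when exactly one of A,N is true; then AND with V.

True


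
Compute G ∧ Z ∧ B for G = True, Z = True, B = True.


G = True, Z = True, B = True
Step 1: G ∧ Z = True AND True = True
Step 2: (True) ∧ B = (True) AND True = True
AND is true only when ALL operands are true.

True


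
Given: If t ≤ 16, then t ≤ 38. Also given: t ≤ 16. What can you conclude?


Modus ponens: P → Q, P ⊢ Q
P: t ≤ 16
Q: t ≤ 38
We have P → Q and P is true.
By modus ponens, Q must be true.

t ≤ 38


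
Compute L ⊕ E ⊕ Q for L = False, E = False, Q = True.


L = False, E = False, Q = True
Step 1: L ⊕ E = False XOR False = False
Step 2: False ⊕ Q = False XOR True = True
XOR is true when an odd number of operands are true.

True


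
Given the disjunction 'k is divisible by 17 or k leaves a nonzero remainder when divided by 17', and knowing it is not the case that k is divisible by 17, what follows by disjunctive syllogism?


Disjunctive syllogism: P ∨ Q, ¬P ⊢ Q
Disjunction: k is divisible by 17 ∨ k leaves a nonzero remainder when divided by 17
We know it is not the case that k is divisible by 17.
By disjunctive syllogism, the other disjunct must be true.

k leaves a nonzero remainder when divided by 17


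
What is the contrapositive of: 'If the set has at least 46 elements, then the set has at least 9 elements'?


Original: If the set has at least 46 elements, then the set has at least 9 elements
Contrapositive: If ¬Q, then ¬P
Negate Q: not (the set has at least 9 elements)
Negate P: not (the set has at least 46 elements)

If not (the set has at least 9 elements), then not (the set has at least 46 elements).


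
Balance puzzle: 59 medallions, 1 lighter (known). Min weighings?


Each weighing has 3 outcomes (left heavy / balance / right heavy), so k weighings distinguish at most 3^k cases; splitting into three near-equal groups achieves this.
Need 3^k ≥ 59: 3^3 = 27 < 59 ≤ 3^4 = 81
k = ⌈log₃(59)⌉ = 4

4


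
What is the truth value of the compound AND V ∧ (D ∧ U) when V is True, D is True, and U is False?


V = True, D = True, U = False
Step 1: D ∧ U = True AND False = False
Step 2: V ∧ False = True AND False = False
AND is true only when ALL operands are true.

False


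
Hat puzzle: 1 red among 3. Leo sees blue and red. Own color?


Total red = 1, seen red = 1
Own red = 1 - 1 = 0
Leo's hat is blue.

blue


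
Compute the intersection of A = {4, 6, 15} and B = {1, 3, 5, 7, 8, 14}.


A = {4, 6, 15}
B = {1, 3, 5, 7, 8, 14}
Operation: intersection
Elements in both: none

∅


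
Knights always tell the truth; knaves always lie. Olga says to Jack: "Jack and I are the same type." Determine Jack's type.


Olga says: "Jack and I are the same type."
Case 1: Olga is a Knight (truth-teller)
  Statement is true → they ARE the same → Jack is also a Knight
Case 2: Olga is a Knave (liar)
  Statement is false → they are NOT the same → Jack is a Knight
In both cases, Jack is a Knight.

Knight


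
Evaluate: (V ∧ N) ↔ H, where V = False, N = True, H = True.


V = False, N = True, H = True
Step 1: V ∧ N = False AND True = False
Step 2: (False) ↔ H: true when both sides have same truth value.
Result: False ↔ True = False

False


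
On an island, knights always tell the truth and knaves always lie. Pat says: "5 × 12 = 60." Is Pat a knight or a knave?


Statement: "5 × 12 = 60."
Actual: 5 × 12 = 60
Claimed: 60
Statement is TRUE → Pat tells the truth → Knight

Knight


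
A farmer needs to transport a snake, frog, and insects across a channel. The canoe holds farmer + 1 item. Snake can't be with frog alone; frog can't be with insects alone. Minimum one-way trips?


1. farmer+frog → 2. farmer ← 3. farmer+snake → 4. farmer+frog ← 5. farmer+insects → 6. farmer ← 7. farmer+frog →
Minimum trips = 7

7


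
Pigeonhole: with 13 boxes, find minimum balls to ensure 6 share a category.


Pigeonhole: to guarantee k in one of n categories, need (k-1)×n + 1.
k = 6, n = 13
Minimum = (6-1) × 13 + 1 = 5 × 13 + 1

66


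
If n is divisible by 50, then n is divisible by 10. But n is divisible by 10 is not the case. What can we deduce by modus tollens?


Modus tollens: P → Q, ¬Q ⊢ ¬P
P: n is divisible by 50
Q: n is divisible by 10
We have P → Q and Q is false.
By modus tollens, P must be false.

It is not the case that n is divisible by 50


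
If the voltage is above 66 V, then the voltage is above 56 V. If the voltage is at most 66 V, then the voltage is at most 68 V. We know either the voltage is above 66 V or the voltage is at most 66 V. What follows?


Constructive dilemma: (P → Q) ∧ (R → S), P ∨ R ⊢ Q ∨ S
Premise 1: the voltage is above 66 V → the voltage is above 56 V
Premise 2: the voltage is at most 66 V → the voltage is at most 68 V
Premise 3: the voltage is above 66 V ∨ the voltage is at most 66 V
Case 1: Assuming the voltage is above 66 V, then by Premise 1, the voltage is above 56 V.
Case 2: Assuming the voltage is at most 66 V, then by Premise 2, the voltage is at most 68 V.
Since one of the voltage is above 66 V or the voltage is at most 66 V must hold, we get the voltage is above 56 V or the voltage is at most 68 V.

The voltage is above 56 V or the voltage is at most 68 V.


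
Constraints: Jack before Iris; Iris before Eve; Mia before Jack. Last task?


Constraints: Jack before Iris; Iris before Eve; Mia before Jack
The last task can have nothing scheduled after it, so it must never appear on the left of a 'before'.
Tasks appearing before some other task: Jack, Iris, Mia.
The only task not in that list is Eve → it is last.

Eve


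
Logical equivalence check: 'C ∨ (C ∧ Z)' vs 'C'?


Expression 1: C ∨ (C ∧ Z)
Expression 2: C
Truth table (C Z | Expr1 Expr2):
  T T |   T     T
  T F |   T     T
  F T |   F     F
  F F |   F     F
All 4 rows agree, so the expressions are logically equivalent.

Yes


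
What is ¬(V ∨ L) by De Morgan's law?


De Morgan's law: ¬(P ∨ Q) ≡ ¬P ∧ ¬Q
¬(V ∨ L) = ¬V ∧ ¬L

¬V ∧ ¬L


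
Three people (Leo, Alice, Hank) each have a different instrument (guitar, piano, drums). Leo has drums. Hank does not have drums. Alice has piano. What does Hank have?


From clues:
  Leo → drums
  Alice → piano
By elimination, Hank gets the remaining.

guitar


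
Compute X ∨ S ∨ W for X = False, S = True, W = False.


X = False, S = True, W = False
Step 1: X ∨ S = False OR True = True
Step 2: True ∨ W = True OR False = True
OR is true when at least one operand is true.

True


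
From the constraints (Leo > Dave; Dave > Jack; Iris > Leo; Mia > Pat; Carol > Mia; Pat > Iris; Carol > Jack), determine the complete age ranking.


Constraints: Leo > Dave; Dave > Jack; Iris > Leo; Mia > Pat; Carol > Mia; Pat > Iris; Carol > Jack
Method: at each step, the next-highest is the one remaining person who never appears on the smaller side of a constraint between remaining people.
  Step 1: remaining {Jack, Carol, Dave, Mia, Iris, Pat, Leo}; on the smaller side: {Jack, Dave, Mia, Iris, Pat, Leo} → Carol is next (Carol > Mia; Carol > Jack).
  Step 2: remaining {Jack, Dave, Mia, Iris, Pat, Leo}; on the smaller side: {Jack, Dave, Iris, Pat, Leo} → Mia is next (Mia > Pat).
  Step 3: remaining {Jack, Dave, Iris, Pat, Leo}; on the smaller side: {Jack, Dave, Iris, Leo} → Pat is next (Pat > Iris).
  Step 4: remaining {Jack, Dave, Iris, Leo}; on the smaller side: {Jack, Dave, Leo} → Iris is next (Iris > Leo).
  Step 5: remaining {Jack, Dave, Leo}; on the smaller side: {Jack, Dave} → Leo is next (Leo > Dave).
  Step 6: remaining {Jack, Dave}; on the smaller side: {Jack} → Dave is next (Dave > Jack).
  Step 7: only Jack remains → lowest.
Final ranking (highest to lowest):

Carol > Mia > Pat > Iris > Leo > Dave > Jack


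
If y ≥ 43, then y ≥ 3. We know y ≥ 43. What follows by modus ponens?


Modus ponens: P → Q, P ⊢ Q
P: y ≥ 43
Q: y ≥ 3
We have P → Q and P is true.
By modus ponens, Q must be true.

y ≥ 3


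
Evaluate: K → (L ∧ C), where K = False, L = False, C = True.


K = False, L = False, C = True
Step 1: L ∧ C = False AND True = False
Step 2: K → (False): false only when K=True and consequent=False.
Result: True

True


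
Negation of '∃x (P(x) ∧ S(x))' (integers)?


Original: ∃x (P(x) ∧ S(x))
Rule: ¬∀→∃, ¬∃→∀, negate predicate.
Negation: ∀x (¬P(x) ∨ ¬S(x))

∀x (¬P(x) ∨ ¬S(x))


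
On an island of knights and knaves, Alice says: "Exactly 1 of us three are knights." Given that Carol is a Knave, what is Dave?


Alice claims exactly 1 knights among Alice, Carol, Dave.
Given: Carol is a Knave.

Case 1: Alice is a Knight (tells truth)
  Then exactly 1 of the three are knights.
  Counting Alice, Carol: 1 knight(s) so far. Need 0 more → Dave = Knave.
Case 2: Alice is a Knave (lies)
  Then the count is NOT 1.
  If Dave = Knight, count = 1 = 1 → claim would be true, contradicts lie.
  If Dave = Knave, count = 0 ≠ 1 → lie confirmed ✓

Dave is a Knave.

Knave


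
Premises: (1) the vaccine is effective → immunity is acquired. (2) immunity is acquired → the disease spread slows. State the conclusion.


Hypothetical syllogism: P → Q, Q → R ⊢ P → R
Premise 1: the vaccine is effective → immunity is acquired
Premise 2: immunity is acquired → the disease spread slows
Chain the implications: the middle term (immunity is acquired) links the two.
Conclusion: If the vaccine is effective, then the disease spread slows.

If the vaccine is effective, then the disease spread slows.


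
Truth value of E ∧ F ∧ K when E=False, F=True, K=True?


E = False, F = True, K = True
Expression: E ∧ F ∧ K
Step 1: E ∧ F = False AND True = False
Step 2: (False) ∧ K = False AND True = False

False


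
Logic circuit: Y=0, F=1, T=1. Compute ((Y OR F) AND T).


Y OR F = 0|1 = 1
1 AND 1 = 1

1


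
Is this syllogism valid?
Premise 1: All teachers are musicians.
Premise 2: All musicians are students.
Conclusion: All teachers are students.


Premise 1: All teachers are musicians.
Premise 2: All musicians are students.
Conclusion: All teachers are students.
Barbara syllogism (AAA-1): All A are B, All B are C → All A are C.
Middle term (musicians) distributed in premise 2.

Valid


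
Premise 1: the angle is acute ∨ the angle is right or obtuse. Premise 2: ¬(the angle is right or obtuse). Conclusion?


Disjunctive syllogism: P ∨ Q, ¬P ⊢ Q
Disjunction: the angle is acute ∨ the angle is right or obtuse
We know it is not the case that the angle is right or obtuse.
By disjunctive syllogism, the other disjunct must be true.

The angle is acute


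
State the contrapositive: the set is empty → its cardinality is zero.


Original: If the set is empty, then its cardinality is zero
Contrapositive: If ¬Q, then ¬P
Negate Q: not (its cardinality is zero)
Negate P: not (the set is empty)

If not (its cardinality is zero), then not (the set is empty).


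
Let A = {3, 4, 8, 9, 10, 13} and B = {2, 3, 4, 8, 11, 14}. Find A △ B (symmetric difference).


A = {3, 4, 8, 9, 10, 13}
B = {2, 3, 4, 8, 11, 14}
Operation: symmetric difference
In A only: [9, 10, 13], in B only: [2, 11, 14]

{2, 9, 10, 11, 13, 14}


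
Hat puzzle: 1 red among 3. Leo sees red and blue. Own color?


Total red = 1, seen red = 1
Own red = 1 - 1 = 0
Leo's hat is blue.

blue


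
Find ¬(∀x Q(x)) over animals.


Original: ∀x Q(x)
Rule: ¬∀→∃, ¬∃→∀, negate predicate.
Negation: ∃x ¬Q(x)

∃x ¬Q(x)


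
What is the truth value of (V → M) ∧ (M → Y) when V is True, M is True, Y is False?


V = True, M = True, Y = False
Step 1: V → M is false only when V=True and M=False. Result: True
Step 2: M → Y is false only when M=True and Y=False. Result: False
Step 3: True ∧ False = False

False


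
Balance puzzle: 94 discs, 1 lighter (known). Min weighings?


Each weighing has 3 outcomes (left heavy / balance / right heavy), so k weighings distinguish at most 3^k cases; splitting into three near-equal groups achieves this.
Need 3^k ≥ 94: 3^4 = 81 < 94 ≤ 3^5 = 243
k = ⌈log₃(94)⌉ = 5

5


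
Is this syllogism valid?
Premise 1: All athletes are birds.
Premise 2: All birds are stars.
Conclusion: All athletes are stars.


Premise 1: All athletes are birds.
Premise 2: All birds are stars.
Conclusion: All athletes are stars.
Barbara syllogism (AAA-1): All A are B, All B are C → All A are C.
Middle term (birds) distributed in premise 2.

Valid


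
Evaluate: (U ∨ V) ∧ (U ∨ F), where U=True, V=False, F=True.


U = True, V = False, F = True
Expression: (U ∨ V) ∧ (U ∨ F)
Step 1: U ∨ V = True OR False = True
Step 2: U ∨ F = True OR True = True
Step 3: (True) ∧ (True) = True AND True = True

True


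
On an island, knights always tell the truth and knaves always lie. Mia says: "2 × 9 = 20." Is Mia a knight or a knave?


Statement: "2 × 9 = 20."
Actual: 2 × 9 = 18
Claimed: 20
Statement is FALSE → Mia lies → Knave

Knave


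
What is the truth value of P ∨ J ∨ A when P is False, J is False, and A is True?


P = False, J = False, A = True
Step 1: P ∨ J = False OR False = False
Step 2: False ∨ A = False OR True = True
OR is true when at least one operand is true.

True


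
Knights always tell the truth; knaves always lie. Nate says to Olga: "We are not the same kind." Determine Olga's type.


Nate says: "We are not the same kind."
Case 1: Nate is a Knight (truth-teller)
  Statement is true → they ARE different → Olga is a Knave
Case 2: Nate is a Knave (liar)
  Statement is false → they are NOT different → Olga is a Knave
In both cases, Olga is a Knave.

Knave


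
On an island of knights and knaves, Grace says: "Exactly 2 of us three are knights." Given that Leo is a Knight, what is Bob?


Grace claims exactly 2 knights among Grace, Leo, Bob.
Given: Leo is a Knight.

Case 1: Grace is a Knight (tells truth)
  Then exactly 2 of the three are knights.
  Counting Grace, Leo: 2 knight(s) so far. Need 0 more → Bob = Knave.
Case 2: Grace is a Knave (lies)
  Then the count is NOT 2.
  If Bob = Knight, count = 2 = 2 → claim would be true, contradicts lie.
  If Bob = Knave, count = 1 ≠ 2 → lie confirmed ✓

Bob is a Knave.

Knave


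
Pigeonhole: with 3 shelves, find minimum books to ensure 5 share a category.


Pigeonhole: to guarantee k in one of n categories, need (k-1)×n + 1.
k = 5, n = 3
Minimum = (5-1) × 3 + 1 = 4 × 3 + 1

13


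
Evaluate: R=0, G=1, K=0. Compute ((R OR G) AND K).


R OR G = 0|1 = 1
1 AND 0 = 0

0


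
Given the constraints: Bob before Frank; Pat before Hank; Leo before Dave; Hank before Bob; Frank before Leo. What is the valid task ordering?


Constraints: Bob before Frank; Pat before Hank; Leo before Dave; Hank before Bob; Frank before Leo
Method: repeatedly schedule the remaining task that has no remaining task required before it.
  Step 1: remaining {Hank, Bob, Pat, Leo, Dave, Frank}; every task except Pat still has a predecessor pending → schedule Pat.
  Step 2: remaining {Hank, Bob, Leo, Dave, Frank}; every task except Hank still has a predecessor pending → schedule Hank.
  Step 3: remaining {Bob, Leo, Dave, Frank}; every task except Bob still has a predecessor pending → schedule Bob.
  Step 4: remaining {Leo, Dave, Frank}; every task except Frank still has a predecessor pending → schedule Frank.
  Step 5: remaining {Leo, Dave}; every task except Leo still has a predecessor pending → schedule Leo.
  Step 6: only Dave remains → schedule Dave.
Resulting order:

Pat → Hank → Bob → Frank → Leo → Dave


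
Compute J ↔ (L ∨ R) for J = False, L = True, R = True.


J = False, L = True, R = True
Step 1: L ∨ R = True OR True = True
Step 2: J ↔ (True): true when both sides have same truth value.
Result: False ↔ True = False

False


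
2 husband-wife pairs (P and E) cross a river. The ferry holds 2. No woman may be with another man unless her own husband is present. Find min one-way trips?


Label couples P and E.
1. WP+WE → (far: WP,WE; near: HP,HE)
2. WP ←   (far: WE; near: HP,HE,WP)
3. HP+HE → (far: HP,HE,WE; near: WP)
4. HP ←   (far: HE,WE; near: HP,WP)  — HP returns, since WP is alone on near bank
5. HP+WP → (far: all four; near: empty)
Every state respects the constraint.
Minimum trips = 5

5


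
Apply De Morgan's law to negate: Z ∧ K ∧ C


De Morgan's law: ¬(P ∧ Q ∧ R) ≡ ¬P ∨ ¬Q ∨ ¬R
¬(Z ∧ K ∧ C) = ¬Z ∨ ¬K ∨ ¬C

¬Z ∨ ¬K ∨ ¬C


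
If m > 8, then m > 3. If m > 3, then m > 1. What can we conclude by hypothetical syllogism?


Hypothetical syllogism: P → Q, Q → R ⊢ P → R
Premise 1: m > 8 → m > 3
Premise 2: m > 3 → m > 1
Chain the implications: the middle term (m > 3) links the two.
Conclusion: If m > 8, then m > 1.

If m > 8, then m > 1.


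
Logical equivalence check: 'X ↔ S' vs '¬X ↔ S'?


Expression 1: X ↔ S
Expression 2: ¬X ↔ S
Truth table (X S | Expr1 Expr2):
  T T |   T     F   ← differ
  T F |   F     T   ← differ
  F T |   F     T   ← differ
  F F |   T     F   ← differ
Counterexample: X=T, S=T gives Expr1 = T but Expr2 = F, so the expressions are NOT logically equivalent.

No


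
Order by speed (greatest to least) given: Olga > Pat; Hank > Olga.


Constraints: Olga > Pat; Hank > Olga
Method: at each step, the next-highest is the one remaining person who never appears on the smaller side of a constraint between remaining people.
  Step 1: remaining {Olga, Pat, Hank}; on the smaller side: {Olga, Pat} → Hank is next (Hank > Olga).
  Step 2: remaining {Olga, Pat}; on the smaller side: {Pat} → Olga is next (Olga > Pat).
  Step 3: only Pat remains → lowest.
Final ranking (highest to lowest):

Hank > Olga > Pat


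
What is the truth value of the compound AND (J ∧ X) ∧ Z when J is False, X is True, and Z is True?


J = False, X = True, Z = True
Step 1: J ∧ X = False AND True = False
Step 2: False ∧ Z = False AND True = False
AND is true only when ALL operands are true.

False


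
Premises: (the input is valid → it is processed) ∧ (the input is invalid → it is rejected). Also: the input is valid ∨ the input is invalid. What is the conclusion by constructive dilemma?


Constructive dilemma: (P → Q) ∧ (R → S), P ∨ R ⊢ Q ∨ S
Premise 1: the input is valid → it is processed
Premise 2: the input is invalid → it is rejected
Premise 3: the input is valid ∨ the input is invalid
Case 1: Assuming the input is valid, then by Premise 1, it is processed.
Case 2: Assuming the input is invalid, then by Premise 2, it is rejected.
Since one of the input is valid or the input is invalid must hold, we get it is processed or it is rejected.

It is processed or it is rejected.


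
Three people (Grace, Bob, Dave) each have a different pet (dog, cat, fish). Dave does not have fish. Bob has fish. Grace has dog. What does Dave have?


From clues:
  Grace → dog
  Bob → fish
By elimination, Dave gets the remaining.

cat


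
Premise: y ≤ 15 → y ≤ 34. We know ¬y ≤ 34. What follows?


Modus tollens: P → Q, ¬Q ⊢ ¬P
P: y ≤ 15
Q: y ≤ 34
We have P → Q and Q is false.
By modus tollens, P must be false.

It is not the case that y ≤ 15


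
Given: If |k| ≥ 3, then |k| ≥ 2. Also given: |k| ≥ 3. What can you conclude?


Modus ponens: P → Q, P ⊢ Q
P: |k| ≥ 3
Q: |k| ≥ 2
We have P → Q and P is true.
By modus ponens, Q must be true.

|k| ≥ 2


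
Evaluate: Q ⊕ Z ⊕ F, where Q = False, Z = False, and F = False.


Q = False, Z = False, F = False
Step 1: Q ⊕ Z = False XOR False = False
Step 2: False ⊕ F = False XOR False = False
XOR is true when an odd number of operands are true.

False


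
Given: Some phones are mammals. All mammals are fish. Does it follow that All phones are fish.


Premise 1: Some phones are mammals.
Premise 2: All mammals are fish.
Conclusion: All phones are fish.
Fallacy: illicit minor. The minor term (phones) is distributed in the conclusion ('All phones ...') but undistributed in its premise ('Some phones are mammals' doesn't cover all phones).
Only 'Some phones are fish' follows, not 'All'.

Invalid


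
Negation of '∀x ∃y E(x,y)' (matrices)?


Original: ∀x ∃y E(x,y)
Rule: ¬∀→∃, ¬∃→∀, negate predicate.
Negation: ∃x ∀y ¬E(x,y)

∃x ∀y ¬E(x,y)


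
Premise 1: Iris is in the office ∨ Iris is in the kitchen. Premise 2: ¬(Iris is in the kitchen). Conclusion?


Disjunctive syllogism: P ∨ Q, ¬P ⊢ Q
Disjunction: Iris is in the office ∨ Iris is in the kitchen
We know it is not the case that Iris is in the kitchen.
By disjunctive syllogism, the other disjunct must be true.

Iris is in the office


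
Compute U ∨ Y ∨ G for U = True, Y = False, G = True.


U = True, Y = False, G = True
Step 1: U ∨ Y = True OR False = True
Step 2: True ∨ G = True OR True = True
OR is true when at least one operand is true.

True


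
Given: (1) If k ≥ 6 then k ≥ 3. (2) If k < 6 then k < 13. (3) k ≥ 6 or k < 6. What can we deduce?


Constructive dilemma: (P → Q) ∧ (R → S), P ∨ R ⊢ Q ∨ S
Premise 1: k ≥ 6 → k ≥ 3
Premise 2: k < 6 → k < 13
Premise 3: k ≥ 6 ∨ k < 6
Case 1: Assuming k ≥ 6, then by Premise 1, k ≥ 3.
Case 2: Assuming k < 6, then by Premise 2, k < 13.
Since one of k ≥ 6 or k < 6 must hold, we get k ≥ 3 or k < 13.

k ≥ 3 or k < 13.


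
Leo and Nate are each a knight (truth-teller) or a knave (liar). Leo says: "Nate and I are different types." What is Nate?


Leo says: "Nate and I are different types."
Case 1: Leo is a Knight (truth-teller)
  Statement is true → they ARE different → Nate is a Knave
Case 2: Leo is a Knave (liar)
  Statement is false → they are NOT different → Nate is a Knave
In both cases, Nate is a Knave.

Knave


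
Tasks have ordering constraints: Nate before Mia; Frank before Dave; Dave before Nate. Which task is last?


Constraints: Nate before Mia; Frank before Dave; Dave before Nate
The last task can have nothing scheduled after it, so it must never appear on the left of a 'before'.
Tasks appearing before some other task: Nate, Frank, Dave.
The only task not in that list is Mia → it is last.

Mia


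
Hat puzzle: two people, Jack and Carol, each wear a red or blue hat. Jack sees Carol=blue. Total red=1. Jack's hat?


Total red = 1, Carol = blue
Red accounted for: 0
Remaining for Jack: 1
Jack's hat is red.

red


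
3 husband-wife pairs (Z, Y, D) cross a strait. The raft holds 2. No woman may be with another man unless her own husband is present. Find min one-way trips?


Label couples Z, Y, D (H = husband, W = wife).
Counting alone: 6 people, the raft carries 2 and someone must bring it back, so each round trip nets at most +1 on the far side until the last crossing → at least 9 trips. The jealousy constraint makes 9 impossible; the shortest valid schedule has 11:
1. WZ+WY →  (far: WZ,WY; near: HZ,HY,HD,WD)
2. WZ ←       (far: WY; near: HZ,HY,HD,WZ,WD)
3. WZ+WD →  (far: WZ,WY,WD; near: HZ,HY,HD)
4. WZ ←       (far: WY,WD; near: HZ,HY,HD,WZ)
5. HY+HD →  (far: HY,WY,HD,WD; near: HZ,WZ)
6. HY+WY ←  (far: HD,WD; near: HZ,WZ,HY,WY)
7. HZ+HY →  (far: HZ,HY,HD,WD; near: WZ,WY)
8. WD ←       (far: HZ,HY,HD; near: WZ,WY,WD)
9. WZ+WY →  (far: HZ,WZ,HY,WY,HD; near: WD)
10. HD ←      (far: HZ,WZ,HY,WY; near: HD,WD)
11. HD+WD → (far: all six; near: empty)
In every state each wife is either with her husband or with no other man.
Minimum trips = 11

11


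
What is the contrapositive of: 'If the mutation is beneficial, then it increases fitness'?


Original: If the mutation is beneficial, then it increases fitness
Contrapositive: If ¬Q, then ¬P
Negate Q: not (it increases fitness)
Negate P: not (the mutation is beneficial)

If not (it increases fitness), then not (the mutation is beneficial).


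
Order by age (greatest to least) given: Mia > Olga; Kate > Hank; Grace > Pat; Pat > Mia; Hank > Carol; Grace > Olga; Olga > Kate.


Constraints: Mia > Olga; Kate > Hank; Grace > Pat; Pat > Mia; Hank > Carol; Grace > Olga; Olga > Kate
Method: at each step, the next-highest is the one remaining person who never appears on the smaller side of a constraint between remaining people.
  Step 1: remaining {Hank, Mia, Carol, Grace, Pat, Olga, Kate}; on the smaller side: {Hank, Mia, Carol, Pat, Olga, Kate} → Grace is next (Grace > Pat; Grace > Olga).
  Step 2: remaining {Hank, Mia, Carol, Pat, Olga, Kate}; on the smaller side: {Hank, Mia, Carol, Olga, Kate} → Pat is next (Pat > Mia).
  Step 3: remaining {Hank, Mia, Carol, Olga, Kate}; on the smaller side: {Hank, Carol, Olga, Kate} → Mia is next (Mia > Olga).
  Step 4: remaining {Hank, Carol, Olga, Kate}; on the smaller side: {Hank, Carol, Kate} → Olga is next (Olga > Kate).
  Step 5: remaining {Hank, Carol, Kate}; on the smaller side: {Hank, Carol} → Kate is next (Kate > Hank).
  Step 6: remaining {Hank, Carol}; on the smaller side: {Carol} → Hank is next (Hank > Carol).
  Step 7: only Carol remains → lowest.
Final ranking (highest to lowest):

Grace > Pat > Mia > Olga > Kate > Hank > Carol


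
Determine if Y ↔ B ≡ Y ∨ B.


Expression 1: Y ↔ B
Expression 2: Y ∨ B
Truth table (Y B | Expr1 Expr2):
  T T |   T     T
  T F |   F     T   ← differ
  F T |   F     T   ← differ
  F F |   T     F   ← differ
Counterexample: Y=T, B=F gives Expr1 = F but Expr2 = T, so the expressions are NOT logically equivalent.

No


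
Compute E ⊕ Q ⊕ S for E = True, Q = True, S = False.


E = True, Q = True, S = False
Step 1: E ⊕ Q = True XOR True = False
Step 2: False ⊕ S = False XOR False = False
XOR is true when an odd number of operands are true.

False


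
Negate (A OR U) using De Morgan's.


De Morgan's law: ¬(P ∨ Q) ≡ ¬P ∧ ¬Q
¬(A ∨ U) = ¬A ∧ ¬U

¬A ∧ ¬U


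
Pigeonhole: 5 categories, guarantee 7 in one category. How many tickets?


Pigeonhole: to guarantee k in one of n categories, need (k-1)×n + 1.
k = 7, n = 5
Minimum = (7-1) × 5 + 1 = 6 × 5 + 1

31


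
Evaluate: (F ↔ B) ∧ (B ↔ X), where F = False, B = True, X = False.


F = False, B = True, X = False
Step 1: F ↔ B is true when F and B have the same value. Result: False
Step 2: B ↔ X is true when B and X have the same value. Result: False
Step 3: False ∧ False = False

False


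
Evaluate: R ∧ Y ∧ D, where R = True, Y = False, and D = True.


R = True, Y = False, D = True
Step 1: R ∧ Y = True AND False = False
Step 2: (False) ∧ D = (False) AND True = False
AND is true only when ALL operands are true.

False


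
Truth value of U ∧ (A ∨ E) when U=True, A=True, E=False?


U = True, A = True, E = False
Expression: U ∧ (A ∨ E)
Step 1: A ∨ E = True OR False = True
Step 2: U ∧ (True) = True AND True = True

True


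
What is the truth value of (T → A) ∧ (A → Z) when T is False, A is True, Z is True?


T = False, A = True, Z = True
Step 1: T → A is false only when T=True and A=False. Result: True
Step 2: A → Z is false only when A=True and Z=False. Result: True
Step 3: True ∧ True = True

True


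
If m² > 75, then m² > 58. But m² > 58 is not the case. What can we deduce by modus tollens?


Modus tollens: P → Q, ¬Q ⊢ ¬P
P: m² > 75
Q: m² > 58
We have P → Q and Q is false.
By modus tollens, P must be false.

It is not the case that m² > 75


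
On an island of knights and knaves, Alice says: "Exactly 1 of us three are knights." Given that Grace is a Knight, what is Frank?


Alice claims exactly 1 knights among Alice, Grace, Frank.
Given: Grace is a Knight.

Case 1: Alice is a Knight (tells truth)
  Then exactly 1 of the three are knights.
  Counting Alice, Grace: 2 knight(s) so far. Need -1 more → impossible.
Case 2: Alice is a Knave (lies)
  Then the count is NOT 1.
  If Frank = Knave, count = 1 = 1 → claim would be true, contradicts lie.
  If Frank = Knight, count = 2 ≠ 1 → lie confirmed ✓

Frank is a Knight.

Knight


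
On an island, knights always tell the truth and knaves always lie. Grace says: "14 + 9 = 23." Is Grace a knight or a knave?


Statement: "14 + 9 = 23."
Actual: 14 + 9 = 23
Claimed: 23
Statement is TRUE → Grace tells the truth → Knight

Knight


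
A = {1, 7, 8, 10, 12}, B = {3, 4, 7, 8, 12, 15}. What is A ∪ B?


A = {1, 7, 8, 10, 12}
B = {3, 4, 7, 8, 12, 15}
Operation: union
All elements combined: 1, 3, 4, 7, 8, 10, 12, 15

{1, 3, 4, 7, 8, 10, 12, 15}


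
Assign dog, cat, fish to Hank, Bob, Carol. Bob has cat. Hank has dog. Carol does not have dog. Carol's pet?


From clues:
  Bob → cat
  Hank → dog
By elimination, Carol gets the remaining.

fish


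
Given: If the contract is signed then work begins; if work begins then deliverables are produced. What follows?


Hypothetical syllogism: P → Q, Q → R ⊢ P → R
Premise 1: the contract is signed → work begins
Premise 2: work begins → deliverables are produced
Chain the implications: the middle term (work begins) links the two.
Conclusion: If the contract is signed, then deliverables are produced.

If the contract is signed, then deliverables are produced.


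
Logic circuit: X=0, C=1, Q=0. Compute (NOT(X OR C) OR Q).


X OR C = 1
NOT(1) = 0
0 OR 0 = 0

0


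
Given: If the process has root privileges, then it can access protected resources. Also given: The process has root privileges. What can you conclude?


Modus ponens: P → Q, P ⊢ Q
P: the process has root privileges
Q: it can access protected resources
We have P → Q and P is true.
By modus ponens, Q must be true.

It can access protected resources


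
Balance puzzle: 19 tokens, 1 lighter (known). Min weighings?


Each weighing has 3 outcomes (left heavy / balance / right heavy), so k weighings distinguish at most 3^k cases; splitting into three near-equal groups achieves this.
Need 3^k ≥ 19: 3^2 = 9 < 19 ≤ 3^3 = 27
k = ⌈log₃(19)⌉ = 3

3


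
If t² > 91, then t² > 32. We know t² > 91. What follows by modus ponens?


Modus ponens: P → Q, P ⊢ Q
P: t² > 91
Q: t² > 32
We have P → Q and P is true.
By modus ponens, Q must be true.

t² > 32


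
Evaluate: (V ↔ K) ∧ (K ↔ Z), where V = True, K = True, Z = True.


V = True, K = True, Z = True
Step 1: V ↔ K is true when V and K have the same value. Result: True
Step 2: K ↔ Z is true when K and Z have the same value. Result: True
Step 3: True ∧ True = True

True
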